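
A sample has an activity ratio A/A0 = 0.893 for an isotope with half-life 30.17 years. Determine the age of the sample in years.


lambda = ln(2) / t_half = ln(2) / 30.17 = 0.02297472 /yr
t = -ln(A/A0) / lambda
t = -ln(0.893) / 0.02297472
t = 4.9258 yr

4.9258


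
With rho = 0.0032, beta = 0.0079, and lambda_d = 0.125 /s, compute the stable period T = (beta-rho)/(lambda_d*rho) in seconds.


T = (beta - rho) / (lambda_d * rho)
T = (0.0079 - 0.0032) / (0.125 * 0.0032)
T = 11.750 s

11.750


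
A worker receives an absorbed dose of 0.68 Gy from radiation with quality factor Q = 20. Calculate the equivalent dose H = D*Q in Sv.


H = D * Q
H = 0.68 * 20
H = 13.600 Sv

13.600


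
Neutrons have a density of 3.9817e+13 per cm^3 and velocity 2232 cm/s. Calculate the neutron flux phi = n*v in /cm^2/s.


phi = n * v
phi = 3.9817e+13 * 2232
phi = 8.8872e+16 /cm^2/s

8.8872e+16


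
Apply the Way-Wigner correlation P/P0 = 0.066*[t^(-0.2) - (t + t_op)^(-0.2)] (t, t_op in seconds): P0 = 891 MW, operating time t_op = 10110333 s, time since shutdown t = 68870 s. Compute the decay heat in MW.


P/P0 = 0.066 * [t^(-0.2) - (t + t_op)^(-0.2)]
P/P0 = 0.066 * [68870^(-0.2) - (68870 + 10110333)^(-0.2)]
P/P0 = 0.066 * [0.1077442 - 0.03966955] = 0.004492927
P = 891 * 0.004492927 = 4.0032 MW

4.0032


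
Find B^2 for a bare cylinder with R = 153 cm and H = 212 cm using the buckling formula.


B^2 = (2.405/R)^2 + (pi/H)^2
B^2 = (2.405/153)^2 + (pi/212)^2
B^2 = 4.6668e-04 /cm^2

4.6668e-04


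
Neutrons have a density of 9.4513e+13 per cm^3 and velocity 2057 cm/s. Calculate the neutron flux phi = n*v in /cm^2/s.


phi = n * v
phi = 9.4513e+13 * 2057
phi = 1.9441e+17 /cm^2/s

1.9441e+17


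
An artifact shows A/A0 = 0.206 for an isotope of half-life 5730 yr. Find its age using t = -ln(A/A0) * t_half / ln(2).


lambda = ln(2) / t_half = ln(2) / 5730 = 1.209681e-04 /yr
t = -ln(A/A0) / lambda
t = -ln(0.206) / 1.209681e-04
t = 13060 yr

13060


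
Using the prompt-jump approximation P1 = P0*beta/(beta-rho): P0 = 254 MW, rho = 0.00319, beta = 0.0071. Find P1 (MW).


P1/P0 = beta / (beta - rho)
P1/P0 = 0.0071 / (0.0071 - 0.00319) = 1.815857
P1 = 254 * 1.815857 = 461.23 MW

461.23


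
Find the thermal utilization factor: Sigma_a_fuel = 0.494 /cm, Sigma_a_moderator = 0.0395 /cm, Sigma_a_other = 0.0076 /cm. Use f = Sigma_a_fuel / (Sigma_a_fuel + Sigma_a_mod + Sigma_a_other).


f = Sigma_a_fuel / (Sigma_a_fuel + Sigma_a_mod + Sigma_a_other)
f = 0.494 / (0.494 + 0.0395 + 0.0076)
f = 0.91296

0.91296


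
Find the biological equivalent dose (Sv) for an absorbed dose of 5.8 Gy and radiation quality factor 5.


H = D * Q
H = 5.8 * 5
H = 29.000 Sv

29.000


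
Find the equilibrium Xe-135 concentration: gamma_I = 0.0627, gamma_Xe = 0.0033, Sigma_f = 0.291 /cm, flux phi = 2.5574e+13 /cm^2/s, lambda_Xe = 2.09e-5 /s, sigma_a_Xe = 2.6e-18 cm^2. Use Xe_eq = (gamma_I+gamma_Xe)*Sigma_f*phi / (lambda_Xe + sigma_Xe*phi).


Xe_eq = (gamma_I + gamma_Xe) * Sigma_f * phi / (lambda_Xe + sigma_Xe * phi)
Numerator = (0.0627 + 0.0033) * 0.291 * 2.5574e+13 = 4.911742e+11
Denominator = 2.09e-5 + 2.6e-18 * 2.5574e+13 = 8.739240e-05
Xe_eq = 4.911742e+11 / 8.739240e-05 = 5.6203e+15 /cm^3

5.6203e+15


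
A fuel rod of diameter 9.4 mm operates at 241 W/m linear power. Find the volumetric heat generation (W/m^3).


r = D / 2 / 1000 = 9.4 / 2 / 1000 = 0.0047 m
q''' = q' / (pi * r^2)
q''' = 241 / (pi * 0.0047^2)
q''' = 3.4727e+06 W/m^3

3.4727e+06


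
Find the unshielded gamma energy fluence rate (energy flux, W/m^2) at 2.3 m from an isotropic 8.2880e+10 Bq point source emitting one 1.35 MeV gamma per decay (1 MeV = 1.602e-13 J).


psi = A * E * 1.602e-13 / (4*pi*r^2)
psi = 8.2880e+10 * 1.35 * 1.602e-13 / (4*pi*2.3^2)
psi = 2.6964e-04 W/m^2

2.6964e-04


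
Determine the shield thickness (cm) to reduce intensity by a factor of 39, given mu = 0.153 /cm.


x = ln(factor) / mu
x = ln(39) / 0.153
x = 23.945 cm

23.945


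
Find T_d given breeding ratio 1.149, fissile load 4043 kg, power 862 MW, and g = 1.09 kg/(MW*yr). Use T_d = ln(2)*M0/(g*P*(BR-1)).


Breeding gain G = BR - 1 = 1.149 - 1 = 0.149
Fissile production rate = g * P * G = 1.09 * 862 * 0.149 = 139.99742 kg/yr
T_d = ln(2) * M0 / (g * P * G)
T_d = ln(2) * 4043 / 139.99742 = 20.017 yr

20.017


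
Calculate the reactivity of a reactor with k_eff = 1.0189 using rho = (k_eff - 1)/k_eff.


rho = (k_eff - 1) / k_eff
rho = (1.0189 - 1) / 1.0189
rho = 0.018549

0.018549


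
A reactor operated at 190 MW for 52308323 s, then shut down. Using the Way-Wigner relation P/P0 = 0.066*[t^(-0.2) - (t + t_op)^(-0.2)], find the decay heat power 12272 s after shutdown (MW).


P/P0 = 0.066 * [t^(-0.2) - (t + t_op)^(-0.2)]
P/P0 = 0.066 * [12272^(-0.2) - (12272 + 52308323)^(-0.2)]
P/P0 = 0.066 * [0.1521307 - 0.02859338] = 0.008153463
P = 190 * 0.008153463 = 1.5492 MW

1.5492


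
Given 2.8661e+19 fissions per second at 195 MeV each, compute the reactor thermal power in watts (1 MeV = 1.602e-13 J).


P = fission_rate * E_MeV * 1.602e-13
P = 2.8661e+19 * 195 * 1.602e-13
P = 8.9534e+08 W

8.9534e+08


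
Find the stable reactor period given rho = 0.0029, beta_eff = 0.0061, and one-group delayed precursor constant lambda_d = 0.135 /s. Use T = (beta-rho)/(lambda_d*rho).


T = (beta - rho) / (lambda_d * rho)
T = (0.0061 - 0.0029) / (0.135 * 0.0029)
T = 8.1737 s

8.1737


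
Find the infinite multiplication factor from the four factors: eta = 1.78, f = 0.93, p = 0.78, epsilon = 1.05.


k_inf = eta * f * p * epsilon
k_inf = 1.78 * 0.93 * 0.78 * 1.05
k_inf = 1.3558

1.3558


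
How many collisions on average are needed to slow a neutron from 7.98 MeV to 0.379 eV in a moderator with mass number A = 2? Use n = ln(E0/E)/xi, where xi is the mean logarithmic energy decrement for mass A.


xi = 1 + (A-1)^2/(2A)*ln((A-1)/(A+1)) = 0.7253469 (for A = 2)
n = ln(E0/E) / xi
n = ln(7.98e6 / 0.379) / 0.7253469
n = ln(2.105541e+07) / 0.7253469 = 23.248

23.248


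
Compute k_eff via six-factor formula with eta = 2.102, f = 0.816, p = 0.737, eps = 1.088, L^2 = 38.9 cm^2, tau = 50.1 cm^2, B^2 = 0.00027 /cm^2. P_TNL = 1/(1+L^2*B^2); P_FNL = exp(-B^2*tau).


k_inf = eta*f*p*eps = 2.102*0.816*0.737*1.088 = 1.375369
P_TNL = 1/(1 + L^2*B^2) = 1/(1 + 38.9*0.00027) = 0.9896062
P_FNL = exp(-B^2*tau) = exp(-0.00027*50.1) = 0.9865641
k_eff = k_inf * P_TNL * P_FNL = 1.375369 * 0.9896062 * 0.9865641
k_eff = 1.3428

1.3428


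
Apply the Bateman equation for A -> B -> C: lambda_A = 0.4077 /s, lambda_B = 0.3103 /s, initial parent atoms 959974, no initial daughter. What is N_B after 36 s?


N_B(t) = lambda_A * N_A0 / (lambda_B - lambda_A) * [exp(-lambda_A*t) - exp(-lambda_B*t)]
exp(-0.4077*36) = 4.224478e-07; exp(-0.3103*36) = 1.407937e-05
N_B = 0.4077 * 959974 / (0.3103 - 0.4077) * (4.224478e-07 - 1.407937e-05)
N_B = 54.877

54.877


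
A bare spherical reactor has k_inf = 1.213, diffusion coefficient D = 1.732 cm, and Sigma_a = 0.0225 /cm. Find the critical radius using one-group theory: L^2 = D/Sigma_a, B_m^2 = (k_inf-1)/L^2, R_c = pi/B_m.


L^2 = D / Sigma_a = 1.732 / 0.0225 = 76.97778 cm^2
B_m^2 = (k_inf - 1) / L^2 = (1.213 - 1) / 76.97778 = 0.002767032 /cm^2
For a bare sphere: B_g = pi/R, so R_c = pi / sqrt(B_m^2)
R_c = pi / sqrt(0.002767032) = 59.723 cm

59.723


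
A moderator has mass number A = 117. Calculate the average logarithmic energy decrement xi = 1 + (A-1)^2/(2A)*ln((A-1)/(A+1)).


xi = 1 + (A-1)^2/(2A) * ln((A-1)/(A+1))
xi = 1 + (117-1)^2/(2*117) * ln((117-1)/(117 +1))
xi = 0.016997

0.016997


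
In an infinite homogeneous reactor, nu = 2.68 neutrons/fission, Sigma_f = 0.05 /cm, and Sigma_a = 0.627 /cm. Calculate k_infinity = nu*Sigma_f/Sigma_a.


k_inf = nu * Sigma_f / Sigma_a
k_inf = 2.68 * 0.05 / 0.627
k_inf = 0.21372

0.21372


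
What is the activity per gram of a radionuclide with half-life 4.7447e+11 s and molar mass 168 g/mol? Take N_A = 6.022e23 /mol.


lambda = ln(2) / t_half = ln(2) / 4.7447e+11 = 1.460887e-12 /s
SA = lambda * N_A / M
SA = 1.460887e-12 * 6.022e23 / 168
SA = 5.2366e+09 Bq/g

5.2366e+09


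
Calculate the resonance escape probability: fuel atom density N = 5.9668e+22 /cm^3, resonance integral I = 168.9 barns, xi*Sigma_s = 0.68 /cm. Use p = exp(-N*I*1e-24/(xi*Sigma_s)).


p = exp(-N * I * 1e-24 / (xi*Sigma_s))
p = exp(-5.9668e+22 * 168.9 * 1e-24 / 0.68)
p = 3.6606e-07

3.6606e-07


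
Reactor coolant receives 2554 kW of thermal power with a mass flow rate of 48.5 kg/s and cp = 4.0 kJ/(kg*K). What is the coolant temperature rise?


dT = Q / (m_dot * cp)
dT = 2554 / (48.5 * 4.0)
dT = 13.165 C

13.165


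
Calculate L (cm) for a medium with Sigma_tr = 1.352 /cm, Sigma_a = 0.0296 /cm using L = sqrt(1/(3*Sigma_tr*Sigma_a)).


D = 1 / (3 * Sigma_tr) = 1 / (3 * 1.352) = 0.2465483 cm
L = sqrt(D / Sigma_a)
L = sqrt(0.2465483 / 0.0296)
L = 2.8861 cm

2.8861


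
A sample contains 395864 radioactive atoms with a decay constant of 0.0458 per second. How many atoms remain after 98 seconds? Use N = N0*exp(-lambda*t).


N = N0 * exp(-lambda * t)
N = 395864 * exp(-0.0458 * 98)
N = 4449.0

4449.0


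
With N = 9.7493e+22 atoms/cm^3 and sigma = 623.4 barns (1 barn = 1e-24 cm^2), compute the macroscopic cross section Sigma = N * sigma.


Sigma = N * sigma_barns * 1e-24
Sigma = 9.7493e+22 * 623.4 * 1e-24
Sigma = 60.777 /cm

60.777


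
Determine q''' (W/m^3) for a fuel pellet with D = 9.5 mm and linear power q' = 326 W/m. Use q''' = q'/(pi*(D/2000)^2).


r = D / 2 / 1000 = 9.5 / 2 / 1000 = 0.00475 m
q''' = q' / (pi * r^2)
q''' = 326 / (pi * 0.00475^2)
q''' = 4.5992e+06 W/m^3

4.5992e+06


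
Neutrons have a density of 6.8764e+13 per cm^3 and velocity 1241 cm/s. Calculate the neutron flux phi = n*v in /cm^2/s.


phi = n * v
phi = 6.8764e+13 * 1241
phi = 8.5336e+16 /cm^2/s

8.5336e+16


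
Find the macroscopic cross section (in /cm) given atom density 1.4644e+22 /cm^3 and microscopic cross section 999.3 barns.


Sigma = N * sigma_barns * 1e-24
Sigma = 1.4644e+22 * 999.3 * 1e-24
Sigma = 14.634 /cm

14.634


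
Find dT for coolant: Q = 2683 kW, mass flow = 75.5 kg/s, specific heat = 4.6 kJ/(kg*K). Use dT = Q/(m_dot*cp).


dT = Q / (m_dot * cp)
dT = 2683 / (75.5 * 4.6)
dT = 7.7253 C

7.7253


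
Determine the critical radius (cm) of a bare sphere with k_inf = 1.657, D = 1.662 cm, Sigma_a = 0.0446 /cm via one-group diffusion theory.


L^2 = D / Sigma_a = 1.662 / 0.0446 = 37.26457 cm^2
B_m^2 = (k_inf - 1) / L^2 = (1.657 - 1) / 37.26457 = 0.01763069 /cm^2
For a bare sphere: B_g = pi/R, so R_c = pi / sqrt(B_m^2)
R_c = pi / sqrt(0.01763069) = 23.660 cm

23.660


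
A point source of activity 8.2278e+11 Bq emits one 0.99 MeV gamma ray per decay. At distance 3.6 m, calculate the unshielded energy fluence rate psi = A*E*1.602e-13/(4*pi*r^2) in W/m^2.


psi = A * E * 1.602e-13 / (4*pi*r^2)
psi = 8.2278e+11 * 0.99 * 1.602e-13 / (4*pi*3.6^2)
psi = 8.0125e-04 W/m^2

8.0125e-04


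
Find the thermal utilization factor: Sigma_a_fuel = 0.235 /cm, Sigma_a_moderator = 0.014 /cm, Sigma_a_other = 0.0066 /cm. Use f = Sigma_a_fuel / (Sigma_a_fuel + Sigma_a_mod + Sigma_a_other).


f = Sigma_a_fuel / (Sigma_a_fuel + Sigma_a_mod + Sigma_a_other)
f = 0.235 / (0.235 + 0.014 + 0.0066)
f = 0.91941

0.91941


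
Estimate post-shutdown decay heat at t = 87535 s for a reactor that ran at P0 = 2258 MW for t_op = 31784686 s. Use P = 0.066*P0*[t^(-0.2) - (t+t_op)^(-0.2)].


P/P0 = 0.066 * [t^(-0.2) - (t + t_op)^(-0.2)]
P/P0 = 0.066 * [87535^(-0.2) - (87535 + 31784686)^(-0.2)]
P/P0 = 0.066 * [0.1026984 - 0.03157312] = 0.004694268
P = 2258 * 0.004694268 = 10.600 MW

10.600


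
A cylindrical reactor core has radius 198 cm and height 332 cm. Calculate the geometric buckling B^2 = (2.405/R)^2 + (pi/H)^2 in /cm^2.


B^2 = (2.405/R)^2 + (pi/H)^2
B^2 = (2.405/198)^2 + (pi/332)^2
B^2 = 2.3708e-04 /cm^2

2.3708e-04


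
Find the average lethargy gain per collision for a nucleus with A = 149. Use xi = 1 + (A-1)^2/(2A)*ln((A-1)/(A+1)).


xi = 1 + (A-1)^2/(2A) * ln((A-1)/(A+1))
xi = 1 + (149-1)^2/(2*149) * ln((149-1)/(149 +1))
xi = 0.013363

0.013363


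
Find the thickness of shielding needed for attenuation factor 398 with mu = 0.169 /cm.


x = ln(factor) / mu
x = ln(398) / 0.169
x = 35.423 cm

35.423


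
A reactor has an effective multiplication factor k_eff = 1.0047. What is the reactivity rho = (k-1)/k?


rho = (k_eff - 1) / k_eff
rho = (1.0047 - 1) / 1.0047
rho = 0.0046780

0.0046780


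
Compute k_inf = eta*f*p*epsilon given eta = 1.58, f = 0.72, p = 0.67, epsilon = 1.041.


k_inf = eta * f * p * epsilon
k_inf = 1.58 * 0.72 * 0.67 * 1.041
k_inf = 0.79344

0.79344


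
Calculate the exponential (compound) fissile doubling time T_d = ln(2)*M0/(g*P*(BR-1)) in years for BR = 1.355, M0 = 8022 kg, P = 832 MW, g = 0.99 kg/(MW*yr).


Breeding gain G = BR - 1 = 1.355 - 1 = 0.355
Fissile production rate = g * P * G = 0.99 * 832 * 0.355 = 292.4064 kg/yr
T_d = ln(2) * M0 / (g * P * G)
T_d = ln(2) * 8022 / 292.4064 = 19.016 yr

19.016


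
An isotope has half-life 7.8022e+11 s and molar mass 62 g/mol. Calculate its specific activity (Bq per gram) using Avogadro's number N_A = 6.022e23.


lambda = ln(2) / t_half = ln(2) / 7.8022e+11 = 8.883997e-13 /s
SA = lambda * N_A / M
SA = 8.883997e-13 * 6.022e23 / 62
SA = 8.6289e+09 Bq/g

8.6289e+09


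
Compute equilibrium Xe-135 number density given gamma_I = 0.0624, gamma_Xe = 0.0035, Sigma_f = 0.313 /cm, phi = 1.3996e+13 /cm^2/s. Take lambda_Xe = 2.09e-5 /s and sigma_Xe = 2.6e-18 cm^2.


Xe_eq = (gamma_I + gamma_Xe) * Sigma_f * phi / (lambda_Xe + sigma_Xe * phi)
Numerator = (0.0624 + 0.0035) * 0.313 * 1.3996e+13 = 2.886913e+11
Denominator = 2.09e-5 + 2.6e-18 * 1.3996e+13 = 5.728960e-05
Xe_eq = 2.886913e+11 / 5.728960e-05 = 5.0392e+15 /cm^3

5.0392e+15


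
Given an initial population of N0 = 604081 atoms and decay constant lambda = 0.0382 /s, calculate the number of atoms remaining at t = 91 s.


N = N0 * exp(-lambda * t)
N = 604081 * exp(-0.0382 * 91)
N = 18681

18681


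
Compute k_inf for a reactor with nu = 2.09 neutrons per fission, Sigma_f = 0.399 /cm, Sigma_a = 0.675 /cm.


k_inf = nu * Sigma_f / Sigma_a
k_inf = 2.09 * 0.399 / 0.675
k_inf = 1.2354

1.2354


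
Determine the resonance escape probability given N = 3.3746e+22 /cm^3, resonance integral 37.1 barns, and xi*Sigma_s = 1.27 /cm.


p = exp(-N * I * 1e-24 / (xi*Sigma_s))
p = exp(-3.3746e+22 * 37.1 * 1e-24 / 1.27)
p = 0.37314

0.37314


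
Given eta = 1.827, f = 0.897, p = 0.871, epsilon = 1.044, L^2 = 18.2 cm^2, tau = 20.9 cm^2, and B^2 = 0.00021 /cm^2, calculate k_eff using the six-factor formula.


k_inf = eta*f*p*eps = 1.827*0.897*0.871*1.044 = 1.490217
P_TNL = 1/(1 + L^2*B^2) = 1/(1 + 18.2*0.00021) = 0.9961926
P_FNL = exp(-B^2*tau) = exp(-0.00021*20.9) = 0.9956206
k_eff = k_inf * P_TNL * P_FNL = 1.490217 * 0.9961926 * 0.9956206
k_eff = 1.4780

1.4780


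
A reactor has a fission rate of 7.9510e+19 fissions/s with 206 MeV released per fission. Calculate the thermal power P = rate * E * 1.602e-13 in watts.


P = fission_rate * E_MeV * 1.602e-13
P = 7.9510e+19 * 206 * 1.602e-13
P = 2.6239e+09 W

2.6239e+09


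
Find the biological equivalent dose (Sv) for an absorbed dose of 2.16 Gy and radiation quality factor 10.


H = D * Q
H = 2.16 * 10
H = 21.600 Sv

21.600


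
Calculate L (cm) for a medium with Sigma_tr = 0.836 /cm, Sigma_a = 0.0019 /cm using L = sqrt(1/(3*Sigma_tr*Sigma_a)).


D = 1 / (3 * Sigma_tr) = 1 / (3 * 0.836) = 0.3987241 cm
L = sqrt(D / Sigma_a)
L = sqrt(0.3987241 / 0.0019)
L = 14.486 cm

14.486


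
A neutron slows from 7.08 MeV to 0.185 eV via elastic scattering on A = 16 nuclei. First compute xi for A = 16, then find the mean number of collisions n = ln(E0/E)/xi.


xi = 1 + (A-1)^2/(2A)*ln((A-1)/(A+1)) = 0.1199467 (for A = 16)
n = ln(E0/E) / xi
n = ln(7.08e6 / 0.185) / 0.1199467
n = ln(3.827027e+07) / 0.1199467 = 145.57

145.57


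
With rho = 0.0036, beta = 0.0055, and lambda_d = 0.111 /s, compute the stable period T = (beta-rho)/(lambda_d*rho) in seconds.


T = (beta - rho) / (lambda_d * rho)
T = (0.0055 - 0.0036) / (0.111 * 0.0036)
T = 4.7548 s

4.7548


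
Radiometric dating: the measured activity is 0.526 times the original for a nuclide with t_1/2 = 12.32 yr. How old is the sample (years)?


lambda = ln(2) / t_half = ln(2) / 12.32 = 0.05626195 /yr
t = -ln(A/A0) / lambda
t = -ln(0.526) / 0.05626195
t = 11.419 yr

11.419


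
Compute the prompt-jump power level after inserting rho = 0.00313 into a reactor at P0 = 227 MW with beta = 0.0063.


P1/P0 = beta / (beta - rho)
P1/P0 = 0.0063 / (0.0063 - 0.00313) = 1.987382
P1 = 227 * 1.987382 = 451.14 MW

451.14


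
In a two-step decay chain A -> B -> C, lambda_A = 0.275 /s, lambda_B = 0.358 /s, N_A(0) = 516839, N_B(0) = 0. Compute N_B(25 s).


N_B(t) = lambda_A * N_A0 / (lambda_B - lambda_A) * [exp(-lambda_A*t) - exp(-lambda_B*t)]
exp(-0.275*25) = 0.001033298; exp(-0.358*25) = 1.297372e-04
N_B = 0.275 * 516839 / (0.358 - 0.275) * (0.001033298 - 1.297372e-04)
N_B = 1547.3

1547.3


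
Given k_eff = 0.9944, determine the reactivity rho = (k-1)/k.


rho = (k_eff - 1) / k_eff
rho = (0.9944 - 1) / 0.9944
rho = -0.0056315

-0.0056315


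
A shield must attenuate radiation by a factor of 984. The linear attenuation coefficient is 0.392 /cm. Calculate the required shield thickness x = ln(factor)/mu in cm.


x = ln(factor) / mu
x = ln(984) / 0.392
x = 17.581 cm

17.581


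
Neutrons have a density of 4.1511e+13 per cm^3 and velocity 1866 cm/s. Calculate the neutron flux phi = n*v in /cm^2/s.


phi = n * v
phi = 4.1511e+13 * 1866
phi = 7.7460e+16 /cm^2/s

7.7460e+16


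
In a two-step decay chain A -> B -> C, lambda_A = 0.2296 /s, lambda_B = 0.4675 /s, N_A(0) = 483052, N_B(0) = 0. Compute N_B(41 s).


N_B(t) = lambda_A * N_A0 / (lambda_B - lambda_A) * [exp(-lambda_A*t) - exp(-lambda_B*t)]
exp(-0.2296*41) = 8.160663e-05; exp(-0.4675*41) = 4.738714e-09
N_B = 0.2296 * 483052 / (0.4675 - 0.2296) * (8.160663e-05 - 4.738714e-09)
N_B = 38.043

38.043


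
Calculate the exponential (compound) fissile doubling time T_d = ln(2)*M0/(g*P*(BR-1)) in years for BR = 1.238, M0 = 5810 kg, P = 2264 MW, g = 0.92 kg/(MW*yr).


Breeding gain G = BR - 1 = 1.238 - 1 = 0.238
Fissile production rate = g * P * G = 0.92 * 2264 * 0.238 = 495.72544 kg/yr
T_d = ln(2) * M0 / (g * P * G)
T_d = ln(2) * 5810 / 495.72544 = 8.1238 yr

8.1238


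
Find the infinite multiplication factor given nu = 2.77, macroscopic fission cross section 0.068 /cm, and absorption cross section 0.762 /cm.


k_inf = nu * Sigma_f / Sigma_a
k_inf = 2.77 * 0.068 / 0.762
k_inf = 0.24719

0.24719


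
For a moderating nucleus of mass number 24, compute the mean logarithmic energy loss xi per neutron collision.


xi = 1 + (A-1)^2/(2A) * ln((A-1)/(A+1))
xi = 1 + (24-1)^2/(2*24) * ln((24-1)/(24 +1))
xi = 0.081065

0.081065


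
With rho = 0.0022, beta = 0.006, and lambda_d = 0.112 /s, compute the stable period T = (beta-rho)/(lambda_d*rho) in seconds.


T = (beta - rho) / (lambda_d * rho)
T = (0.006 - 0.0022) / (0.112 * 0.0022)
T = 15.422 s

15.422


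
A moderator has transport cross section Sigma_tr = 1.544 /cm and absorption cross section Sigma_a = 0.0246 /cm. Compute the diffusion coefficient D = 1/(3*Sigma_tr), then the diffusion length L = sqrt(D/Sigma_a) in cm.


D = 1 / (3 * Sigma_tr) = 1 / (3 * 1.544) = 0.2158895 cm
L = sqrt(D / Sigma_a)
L = sqrt(0.2158895 / 0.0246)
L = 2.9624 cm

2.9624


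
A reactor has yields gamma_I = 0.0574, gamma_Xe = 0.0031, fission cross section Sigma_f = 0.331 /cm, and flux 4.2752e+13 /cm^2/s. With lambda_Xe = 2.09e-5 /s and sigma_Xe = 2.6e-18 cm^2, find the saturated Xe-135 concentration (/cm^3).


Xe_eq = (gamma_I + gamma_Xe) * Sigma_f * phi / (lambda_Xe + sigma_Xe * phi)
Numerator = (0.0574 + 0.0031) * 0.331 * 4.2752e+13 = 8.561302e+11
Denominator = 2.09e-5 + 2.6e-18 * 4.2752e+13 = 1.320552e-04
Xe_eq = 8.561302e+11 / 1.320552e-04 = 6.4831e+15 /cm^3

6.4831e+15


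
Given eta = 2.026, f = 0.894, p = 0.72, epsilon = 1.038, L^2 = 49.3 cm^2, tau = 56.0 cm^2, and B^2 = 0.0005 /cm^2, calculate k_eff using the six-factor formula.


k_inf = eta*f*p*eps = 2.026*0.894*0.72*1.038 = 1.353651
P_TNL = 1/(1 + L^2*B^2) = 1/(1 + 49.3*0.0005) = 0.9759430
P_FNL = exp(-B^2*tau) = exp(-0.0005*56.0) = 0.9723884
k_eff = k_inf * P_TNL * P_FNL = 1.353651 * 0.9759430 * 0.9723884
k_eff = 1.2846

1.2846


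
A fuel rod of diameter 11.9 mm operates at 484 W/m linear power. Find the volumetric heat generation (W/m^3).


r = D / 2 / 1000 = 11.9 / 2 / 1000 = 0.00595 m
q''' = q' / (pi * r^2)
q''' = 484 / (pi * 0.00595^2)
q''' = 4.3517e+06 W/m^3

4.3517e+06


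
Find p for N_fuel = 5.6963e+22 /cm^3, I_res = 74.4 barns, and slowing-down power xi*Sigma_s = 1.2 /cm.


p = exp(-N * I * 1e-24 / (xi*Sigma_s))
p = exp(-5.6963e+22 * 74.4 * 1e-24 / 1.2)
p = 0.029255

0.029255


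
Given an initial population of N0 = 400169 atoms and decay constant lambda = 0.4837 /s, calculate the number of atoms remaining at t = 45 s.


N = N0 * exp(-lambda * t)
N = 400169 * exp(-0.4837 * 45)
N = 1.4098e-04

1.4098e-04


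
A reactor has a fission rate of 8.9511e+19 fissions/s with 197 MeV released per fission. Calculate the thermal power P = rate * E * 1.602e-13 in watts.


P = fission_rate * E_MeV * 1.602e-13
P = 8.9511e+19 * 197 * 1.602e-13
P = 2.8249e+09 W

2.8249e+09


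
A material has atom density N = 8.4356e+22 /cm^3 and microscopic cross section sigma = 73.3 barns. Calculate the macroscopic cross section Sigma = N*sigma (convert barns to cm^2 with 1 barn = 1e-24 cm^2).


Sigma = N * sigma_barns * 1e-24
Sigma = 8.4356e+22 * 73.3 * 1e-24
Sigma = 6.1833 /cm

6.1833


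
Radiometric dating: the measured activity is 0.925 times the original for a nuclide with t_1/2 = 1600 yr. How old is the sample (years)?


lambda = ln(2) / t_half = ln(2) / 1600 = 4.332170e-04 /yr
t = -ln(A/A0) / lambda
t = -ln(0.925) / 4.332170e-04
t = 179.96 yr

179.96


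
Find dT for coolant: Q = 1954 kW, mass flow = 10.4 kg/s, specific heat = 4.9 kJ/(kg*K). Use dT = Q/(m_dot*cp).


dT = Q / (m_dot * cp)
dT = 1954 / (10.4 * 4.9)
dT = 38.344 C

38.344


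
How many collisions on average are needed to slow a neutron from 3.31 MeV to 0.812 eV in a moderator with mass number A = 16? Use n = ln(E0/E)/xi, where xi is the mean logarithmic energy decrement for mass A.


xi = 1 + (A-1)^2/(2A)*ln((A-1)/(A+1)) = 0.1199467 (for A = 16)
n = ln(E0/E) / xi
n = ln(3.31e6 / 0.812) / 0.1199467
n = ln(4.076355e+06) / 0.1199467 = 126.90

126.90


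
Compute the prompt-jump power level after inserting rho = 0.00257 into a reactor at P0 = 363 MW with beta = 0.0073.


P1/P0 = beta / (beta - rho)
P1/P0 = 0.0073 / (0.0073 - 0.00257) = 1.543340
P1 = 363 * 1.543340 = 560.23 MW

560.23


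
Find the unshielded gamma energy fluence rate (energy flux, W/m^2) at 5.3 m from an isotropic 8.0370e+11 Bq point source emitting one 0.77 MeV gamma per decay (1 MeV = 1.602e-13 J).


psi = A * E * 1.602e-13 / (4*pi*r^2)
psi = 8.0370e+11 * 0.77 * 1.602e-13 / (4*pi*5.3^2)
psi = 2.8086e-04 W/m^2

2.8086e-04


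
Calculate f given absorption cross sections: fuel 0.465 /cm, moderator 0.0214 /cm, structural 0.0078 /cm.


f = Sigma_a_fuel / (Sigma_a_fuel + Sigma_a_mod + Sigma_a_other)
f = 0.465 / (0.465 + 0.0214 + 0.0078)
f = 0.94091

0.94091


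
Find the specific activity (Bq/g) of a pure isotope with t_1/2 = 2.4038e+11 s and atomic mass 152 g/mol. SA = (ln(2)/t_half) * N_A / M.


lambda = ln(2) / t_half = ln(2) / 2.4038e+11 = 2.883548e-12 /s
SA = lambda * N_A / M
SA = 2.883548e-12 * 6.022e23 / 152
SA = 1.1424e+10 Bq/g

1.1424e+10


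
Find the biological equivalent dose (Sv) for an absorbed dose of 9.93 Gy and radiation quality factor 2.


H = D * Q
H = 9.93 * 2
H = 19.860 Sv

19.860


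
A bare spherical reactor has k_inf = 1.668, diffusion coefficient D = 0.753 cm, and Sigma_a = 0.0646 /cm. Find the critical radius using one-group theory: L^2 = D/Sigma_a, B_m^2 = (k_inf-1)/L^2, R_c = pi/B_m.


L^2 = D / Sigma_a = 0.753 / 0.0646 = 11.65635 cm^2
B_m^2 = (k_inf - 1) / L^2 = (1.668 - 1) / 11.65635 = 0.05730782 /cm^2
For a bare sphere: B_g = pi/R, so R_c = pi / sqrt(B_m^2)
R_c = pi / sqrt(0.05730782) = 13.123 cm

13.123


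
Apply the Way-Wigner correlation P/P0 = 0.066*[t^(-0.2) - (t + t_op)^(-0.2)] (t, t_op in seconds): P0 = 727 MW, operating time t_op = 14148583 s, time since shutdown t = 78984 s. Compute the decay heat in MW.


P/P0 = 0.066 * [t^(-0.2) - (t + t_op)^(-0.2)]
P/P0 = 0.066 * [78984^(-0.2) - (78984 + 14148583)^(-0.2)]
P/P0 = 0.066 * [0.1048316 - 0.03710000] = 0.004470286
P = 727 * 0.004470286 = 3.2499 MW

3.2499


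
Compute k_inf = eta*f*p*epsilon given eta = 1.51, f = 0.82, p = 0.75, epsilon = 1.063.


k_inf = eta * f * p * epsilon
k_inf = 1.51 * 0.82 * 0.75 * 1.063
k_inf = 0.98715

0.98715


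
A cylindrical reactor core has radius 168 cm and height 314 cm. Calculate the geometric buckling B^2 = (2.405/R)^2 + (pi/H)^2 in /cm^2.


B^2 = (2.405/R)^2 + (pi/H)^2
B^2 = (2.405/168)^2 + (pi/314)^2
B^2 = 3.0503e-04 /cm^2

3.0503e-04


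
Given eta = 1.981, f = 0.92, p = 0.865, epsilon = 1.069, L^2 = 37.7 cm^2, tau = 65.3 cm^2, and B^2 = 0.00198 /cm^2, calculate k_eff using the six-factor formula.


k_inf = eta*f*p*eps = 1.981*0.92*0.865*1.069 = 1.685257
P_TNL = 1/(1 + L^2*B^2) = 1/(1 + 37.7*0.00198) = 0.9305390
P_FNL = exp(-B^2*tau) = exp(-0.00198*65.3) = 0.8787156
k_eff = k_inf * P_TNL * P_FNL = 1.685257 * 0.9305390 * 0.8787156
k_eff = 1.3780

1.3780


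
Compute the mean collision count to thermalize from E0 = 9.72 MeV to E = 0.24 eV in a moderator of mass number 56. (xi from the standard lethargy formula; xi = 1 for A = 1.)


xi = 1 + (A-1)^2/(2A)*ln((A-1)/(A+1)) = 0.03529286 (for A = 56)
n = ln(E0/E) / xi
n = ln(9.72e6 / 0.24) / 0.03529286
n = ln(4.050000e+07) / 0.03529286 = 496.33

496.33


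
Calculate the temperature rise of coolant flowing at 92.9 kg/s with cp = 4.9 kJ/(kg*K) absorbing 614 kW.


dT = Q / (m_dot * cp)
dT = 614 / (92.9 * 4.9)
dT = 1.3488 C

1.3488


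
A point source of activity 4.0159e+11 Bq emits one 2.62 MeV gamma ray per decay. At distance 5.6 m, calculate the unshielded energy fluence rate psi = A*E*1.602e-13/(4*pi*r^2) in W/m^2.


psi = A * E * 1.602e-13 / (4*pi*r^2)
psi = 4.0159e+11 * 2.62 * 1.602e-13 / (4*pi*5.6^2)
psi = 4.2772e-04 W/m^2

4.2772e-04


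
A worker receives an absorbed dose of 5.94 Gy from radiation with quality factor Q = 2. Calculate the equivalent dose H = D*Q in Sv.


H = D * Q
H = 5.94 * 2
H = 11.880 Sv

11.880


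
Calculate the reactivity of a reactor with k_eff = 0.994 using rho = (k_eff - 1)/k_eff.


rho = (k_eff - 1) / k_eff
rho = (0.994 - 1) / 0.994
rho = -0.0060362

-0.0060362


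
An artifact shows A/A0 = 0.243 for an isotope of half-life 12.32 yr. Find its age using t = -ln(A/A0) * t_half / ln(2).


lambda = ln(2) / t_half = ln(2) / 12.32 = 0.05626195 /yr
t = -ln(A/A0) / lambda
t = -ln(0.243) / 0.05626195
t = 25.145 yr

25.145


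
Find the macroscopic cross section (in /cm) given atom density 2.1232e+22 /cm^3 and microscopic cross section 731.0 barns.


Sigma = N * sigma_barns * 1e-24
Sigma = 2.1232e+22 * 731.0 * 1e-24
Sigma = 15.521 /cm

15.521


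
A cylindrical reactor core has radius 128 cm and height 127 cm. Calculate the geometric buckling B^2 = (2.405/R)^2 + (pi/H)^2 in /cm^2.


B^2 = (2.405/R)^2 + (pi/H)^2
B^2 = (2.405/128)^2 + (pi/127)^2
B^2 = 9.6495e-04 /cm^2

9.6495e-04


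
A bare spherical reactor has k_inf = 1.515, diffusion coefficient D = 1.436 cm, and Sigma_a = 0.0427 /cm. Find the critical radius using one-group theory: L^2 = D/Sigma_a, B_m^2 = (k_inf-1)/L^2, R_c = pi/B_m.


L^2 = D / Sigma_a = 1.436 / 0.0427 = 33.62998 cm^2
B_m^2 = (k_inf - 1) / L^2 = (1.515 - 1) / 33.62998 = 0.01531372 /cm^2
For a bare sphere: B_g = pi/R, so R_c = pi / sqrt(B_m^2)
R_c = pi / sqrt(0.01531372) = 25.387 cm

25.387


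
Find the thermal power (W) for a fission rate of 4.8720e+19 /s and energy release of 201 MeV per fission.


P = fission_rate * E_MeV * 1.602e-13
P = 4.8720e+19 * 201 * 1.602e-13
P = 1.5688e+09 W

1.5688e+09


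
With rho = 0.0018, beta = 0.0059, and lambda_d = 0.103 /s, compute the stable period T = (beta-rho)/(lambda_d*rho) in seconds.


T = (beta - rho) / (lambda_d * rho)
T = (0.0059 - 0.0018) / (0.103 * 0.0018)
T = 22.114 s

22.114


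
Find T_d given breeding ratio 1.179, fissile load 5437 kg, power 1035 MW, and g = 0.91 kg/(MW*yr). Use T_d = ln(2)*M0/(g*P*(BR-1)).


Breeding gain G = BR - 1 = 1.179 - 1 = 0.179
Fissile production rate = g * P * G = 0.91 * 1035 * 0.179 = 168.59115 kg/yr
T_d = ln(2) * M0 / (g * P * G)
T_d = ln(2) * 5437 / 168.59115 = 22.354 yr

22.354


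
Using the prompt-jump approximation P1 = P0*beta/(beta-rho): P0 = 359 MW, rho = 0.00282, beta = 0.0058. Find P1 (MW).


P1/P0 = beta / (beta - rho)
P1/P0 = 0.0058 / (0.0058 - 0.00282) = 1.946309
P1 = 359 * 1.946309 = 698.72 MW

698.72


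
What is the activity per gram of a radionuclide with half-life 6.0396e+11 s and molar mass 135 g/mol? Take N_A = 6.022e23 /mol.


lambda = ln(2) / t_half = ln(2) / 6.0396e+11 = 1.147671e-12 /s
SA = lambda * N_A / M
SA = 1.147671e-12 * 6.022e23 / 135
SA = 5.1195e+09 Bq/g

5.1195e+09


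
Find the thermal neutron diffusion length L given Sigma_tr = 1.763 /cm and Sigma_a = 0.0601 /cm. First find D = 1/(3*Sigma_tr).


D = 1 / (3 * Sigma_tr) = 1 / (3 * 1.763) = 0.1890717 cm
L = sqrt(D / Sigma_a)
L = sqrt(0.1890717 / 0.0601)
L = 1.7737 cm

1.7737


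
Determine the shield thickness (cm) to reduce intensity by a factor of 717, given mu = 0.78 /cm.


x = ln(factor) / mu
x = ln(717) / 0.78
x = 8.4296 cm

8.4296


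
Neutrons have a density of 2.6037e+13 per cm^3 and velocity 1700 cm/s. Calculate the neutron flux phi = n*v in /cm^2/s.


phi = n * v
phi = 2.6037e+13 * 1700
phi = 4.4263e+16 /cm^2/s

4.4263e+16


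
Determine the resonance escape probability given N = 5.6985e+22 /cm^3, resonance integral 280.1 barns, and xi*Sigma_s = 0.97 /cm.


p = exp(-N * I * 1e-24 / (xi*Sigma_s))
p = exp(-5.6985e+22 * 280.1 * 1e-24 / 0.97)
p = 7.1387e-08

7.1387e-08


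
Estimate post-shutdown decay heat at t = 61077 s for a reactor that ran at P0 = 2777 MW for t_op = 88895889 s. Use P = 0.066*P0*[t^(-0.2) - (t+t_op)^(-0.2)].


P/P0 = 0.066 * [t^(-0.2) - (t + t_op)^(-0.2)]
P/P0 = 0.066 * [61077^(-0.2) - (61077 + 88895889)^(-0.2)]
P/P0 = 0.066 * [0.1103632 - 0.02571367] = 0.005586869
P = 2777 * 0.005586869 = 15.515 MW

15.515


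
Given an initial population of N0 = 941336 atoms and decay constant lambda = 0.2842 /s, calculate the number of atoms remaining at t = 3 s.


N = N0 * exp(-lambda * t)
N = 941336 * exp(-0.2842 * 3)
N = 401296

401296


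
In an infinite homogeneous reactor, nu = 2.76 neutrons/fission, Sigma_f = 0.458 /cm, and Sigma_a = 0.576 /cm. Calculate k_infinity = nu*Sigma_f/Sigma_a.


k_inf = nu * Sigma_f / Sigma_a
k_inf = 2.76 * 0.458 / 0.576
k_inf = 2.1946

2.1946


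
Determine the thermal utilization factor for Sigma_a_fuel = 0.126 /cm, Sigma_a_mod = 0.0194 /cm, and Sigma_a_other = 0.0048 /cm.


f = Sigma_a_fuel / (Sigma_a_fuel + Sigma_a_mod + Sigma_a_other)
f = 0.126 / (0.126 + 0.0194 + 0.0048)
f = 0.83888

0.83888


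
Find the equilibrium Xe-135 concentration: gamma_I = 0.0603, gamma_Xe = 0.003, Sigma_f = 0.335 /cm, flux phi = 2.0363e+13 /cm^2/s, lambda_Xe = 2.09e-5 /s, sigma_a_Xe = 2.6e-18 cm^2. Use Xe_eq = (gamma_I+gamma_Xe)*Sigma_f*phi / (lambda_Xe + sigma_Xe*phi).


Xe_eq = (gamma_I + gamma_Xe) * Sigma_f * phi / (lambda_Xe + sigma_Xe * phi)
Numerator = (0.0603 + 0.003) * 0.335 * 2.0363e+13 = 4.318076e+11
Denominator = 2.09e-5 + 2.6e-18 * 2.0363e+13 = 7.384380e-05
Xe_eq = 4.318076e+11 / 7.384380e-05 = 5.8476e+15 /cm^3

5.8476e+15


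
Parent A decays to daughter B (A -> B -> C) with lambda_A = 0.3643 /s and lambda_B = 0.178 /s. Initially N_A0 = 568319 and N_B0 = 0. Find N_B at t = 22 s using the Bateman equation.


N_B(t) = lambda_A * N_A0 / (lambda_B - lambda_A) * [exp(-lambda_A*t) - exp(-lambda_B*t)]
exp(-0.3643*22) = 3.306005e-04; exp(-0.178*22) = 0.01992062
N_B = 0.3643 * 568319 / (0.178 - 0.3643) * (3.306005e-04 - 0.01992062)
N_B = 21771

21771


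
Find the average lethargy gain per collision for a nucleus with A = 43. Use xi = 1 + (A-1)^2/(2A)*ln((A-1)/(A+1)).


xi = 1 + (A-1)^2/(2A) * ln((A-1)/(A+1))
xi = 1 + (43-1)^2/(2*43) * ln((43-1)/(43 +1))
xi = 0.045799

0.045799


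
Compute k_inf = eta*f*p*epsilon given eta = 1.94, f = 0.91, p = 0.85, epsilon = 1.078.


k_inf = eta * f * p * epsilon
k_inf = 1.94 * 0.91 * 0.85 * 1.078
k_inf = 1.6176

1.6176


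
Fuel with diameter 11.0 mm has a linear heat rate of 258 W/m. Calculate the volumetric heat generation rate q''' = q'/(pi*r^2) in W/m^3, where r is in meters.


r = D / 2 / 1000 = 11.0 / 2 / 1000 = 0.0055 m
q''' = q' / (pi * r^2)
q''' = 258 / (pi * 0.0055^2)
q''' = 2.7148e+06 W/m^3

2.7148e+06


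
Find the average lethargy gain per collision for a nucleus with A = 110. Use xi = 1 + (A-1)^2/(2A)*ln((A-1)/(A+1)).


xi = 1 + (A-1)^2/(2A) * ln((A-1)/(A+1))
xi = 1 + (110-1)^2/(2*110) * ln((110-1)/(110 +1))
xi = 0.018072

0.018072


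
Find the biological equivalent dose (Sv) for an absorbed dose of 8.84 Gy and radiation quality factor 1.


H = D * Q
H = 8.84 * 1
H = 8.8400 Sv

8.8400


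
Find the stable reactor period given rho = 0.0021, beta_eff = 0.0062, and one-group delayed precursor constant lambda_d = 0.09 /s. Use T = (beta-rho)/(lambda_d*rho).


T = (beta - rho) / (lambda_d * rho)
T = (0.0062 - 0.0021) / (0.09 * 0.0021)
T = 21.693 s

21.693


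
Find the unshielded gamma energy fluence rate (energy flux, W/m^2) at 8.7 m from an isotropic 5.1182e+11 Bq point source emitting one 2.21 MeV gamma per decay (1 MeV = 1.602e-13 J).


psi = A * E * 1.602e-13 / (4*pi*r^2)
psi = 5.1182e+11 * 2.21 * 1.602e-13 / (4*pi*8.7^2)
psi = 1.9051e-04 W/m^2

1.9051e-04


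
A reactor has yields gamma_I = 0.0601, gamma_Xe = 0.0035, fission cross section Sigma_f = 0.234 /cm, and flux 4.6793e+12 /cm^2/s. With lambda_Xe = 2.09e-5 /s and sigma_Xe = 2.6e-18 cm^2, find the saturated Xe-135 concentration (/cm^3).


Xe_eq = (gamma_I + gamma_Xe) * Sigma_f * phi / (lambda_Xe + sigma_Xe * phi)
Numerator = (0.0601 + 0.0035) * 0.234 * 4.6793e+12 = 6.963921e+10
Denominator = 2.09e-5 + 2.6e-18 * 4.6793e+12 = 3.306618e-05
Xe_eq = 6.963921e+10 / 3.306618e-05 = 2.1061e+15 /cm^3

2.1061e+15


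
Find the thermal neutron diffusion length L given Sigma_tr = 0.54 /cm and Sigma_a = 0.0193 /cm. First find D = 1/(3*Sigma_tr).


D = 1 / (3 * Sigma_tr) = 1 / (3 * 0.54) = 0.6172840 cm
L = sqrt(D / Sigma_a)
L = sqrt(0.6172840 / 0.0193)
L = 5.6554 cm

5.6554


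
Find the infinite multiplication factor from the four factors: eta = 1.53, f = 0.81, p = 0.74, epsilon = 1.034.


k_inf = eta * f * p * epsilon
k_inf = 1.53 * 0.81 * 0.74 * 1.034
k_inf = 0.94826

0.94826


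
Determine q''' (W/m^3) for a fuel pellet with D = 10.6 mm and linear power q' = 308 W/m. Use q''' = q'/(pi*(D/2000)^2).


r = D / 2 / 1000 = 10.6 / 2 / 1000 = 0.0053 m
q''' = q' / (pi * r^2)
q''' = 308 / (pi * 0.0053^2)
q''' = 3.4902e+06 W/m^3

3.4902e+06


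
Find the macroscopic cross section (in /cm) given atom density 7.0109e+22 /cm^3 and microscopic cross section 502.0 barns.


Sigma = N * sigma_barns * 1e-24
Sigma = 7.0109e+22 * 502.0 * 1e-24
Sigma = 35.195 /cm

35.195


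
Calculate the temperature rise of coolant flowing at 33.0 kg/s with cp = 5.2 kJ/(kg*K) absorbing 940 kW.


dT = Q / (m_dot * cp)
dT = 940 / (33.0 * 5.2)
dT = 5.4779 C

5.4779


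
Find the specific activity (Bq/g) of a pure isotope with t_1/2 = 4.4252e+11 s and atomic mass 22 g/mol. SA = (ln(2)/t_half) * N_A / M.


lambda = ln(2) / t_half = ln(2) / 4.4252e+11 = 1.566364e-12 /s
SA = lambda * N_A / M
SA = 1.566364e-12 * 6.022e23 / 22
SA = 4.2876e+10 Bq/g

4.2876e+10


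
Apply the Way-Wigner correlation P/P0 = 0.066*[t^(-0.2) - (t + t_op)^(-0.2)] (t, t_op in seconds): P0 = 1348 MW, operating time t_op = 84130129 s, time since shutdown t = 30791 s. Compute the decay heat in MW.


P/P0 = 0.066 * [t^(-0.2) - (t + t_op)^(-0.2)]
P/P0 = 0.066 * [30791^(-0.2) - (30791 + 84130129)^(-0.2)]
P/P0 = 0.066 * [0.1265655 - 0.02600027] = 0.006637305
P = 1348 * 0.006637305 = 8.9471 MW

8.9471


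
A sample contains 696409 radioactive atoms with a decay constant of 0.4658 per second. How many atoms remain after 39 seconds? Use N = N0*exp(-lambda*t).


N = N0 * exp(-lambda * t)
N = 696409 * exp(-0.4658 * 39)
N = 0.0089822

0.0089822


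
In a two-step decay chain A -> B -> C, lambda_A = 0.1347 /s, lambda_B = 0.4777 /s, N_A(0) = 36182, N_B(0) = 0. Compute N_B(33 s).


N_B(t) = lambda_A * N_A0 / (lambda_B - lambda_A) * [exp(-lambda_A*t) - exp(-lambda_B*t)]
exp(-0.1347*33) = 0.01173593; exp(-0.4777*33) = 1.424749e-07
N_B = 0.1347 * 36182 / (0.4777 - 0.1347) * (0.01173593 - 1.424749e-07)
N_B = 166.75

166.75


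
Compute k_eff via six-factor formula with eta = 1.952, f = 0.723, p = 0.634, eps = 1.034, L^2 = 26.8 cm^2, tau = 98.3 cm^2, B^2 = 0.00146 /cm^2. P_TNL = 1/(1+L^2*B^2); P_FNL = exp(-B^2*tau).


k_inf = eta*f*p*eps = 1.952*0.723*0.634*1.034 = 0.9251836
P_TNL = 1/(1 + L^2*B^2) = 1/(1 + 26.8*0.00146) = 0.9623454
P_FNL = exp(-B^2*tau) = exp(-0.00146*98.3) = 0.8663052
k_eff = k_inf * P_TNL * P_FNL = 0.9251836 * 0.9623454 * 0.8663052
k_eff = 0.77131

0.77131


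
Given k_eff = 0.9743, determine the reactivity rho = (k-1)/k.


rho = (k_eff - 1) / k_eff
rho = (0.9743 - 1) / 0.9743
rho = -0.026378

-0.026378


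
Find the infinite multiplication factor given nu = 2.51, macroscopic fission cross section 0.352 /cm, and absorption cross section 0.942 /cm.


k_inf = nu * Sigma_f / Sigma_a
k_inf = 2.51 * 0.352 / 0.942
k_inf = 0.93792

0.93792


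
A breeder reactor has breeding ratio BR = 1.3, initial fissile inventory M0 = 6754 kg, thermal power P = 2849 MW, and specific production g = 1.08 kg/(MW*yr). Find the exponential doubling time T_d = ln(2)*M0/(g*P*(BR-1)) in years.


Breeding gain G = BR - 1 = 1.3 - 1 = 0.3
Fissile production rate = g * P * G = 1.08 * 2849 * 0.3 = 923.076 kg/yr
T_d = ln(2) * M0 / (g * P * G)
T_d = ln(2) * 6754 / 923.076 = 5.0716 yr

5.0716


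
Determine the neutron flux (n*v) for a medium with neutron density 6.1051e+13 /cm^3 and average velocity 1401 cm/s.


phi = n * v
phi = 6.1051e+13 * 1401
phi = 8.5532e+16 /cm^2/s

8.5532e+16


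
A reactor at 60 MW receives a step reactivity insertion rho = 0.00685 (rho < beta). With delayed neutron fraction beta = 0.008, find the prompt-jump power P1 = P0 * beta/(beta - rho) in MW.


P1/P0 = beta / (beta - rho)
P1/P0 = 0.008 / (0.008 - 0.00685) = 6.956522
P1 = 60 * 6.956522 = 417.39 MW

417.39


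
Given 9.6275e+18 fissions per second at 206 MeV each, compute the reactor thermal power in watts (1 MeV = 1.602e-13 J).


P = fission_rate * E_MeV * 1.602e-13
P = 9.6275e+18 * 206 * 1.602e-13
P = 3.1772e+08 W

3.1772e+08


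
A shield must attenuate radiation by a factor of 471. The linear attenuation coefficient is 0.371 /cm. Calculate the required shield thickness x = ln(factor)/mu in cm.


x = ln(factor) / mu
x = ln(471) / 0.371
x = 16.590 cm

16.590


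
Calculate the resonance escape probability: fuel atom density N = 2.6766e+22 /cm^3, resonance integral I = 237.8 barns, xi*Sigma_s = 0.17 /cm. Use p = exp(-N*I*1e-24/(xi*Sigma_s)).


p = exp(-N * I * 1e-24 / (xi*Sigma_s))
p = exp(-2.6766e+22 * 237.8 * 1e-24 / 0.17)
p = 5.4906e-17

5.4906e-17


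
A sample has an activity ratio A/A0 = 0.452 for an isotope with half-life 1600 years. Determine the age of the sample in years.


lambda = ln(2) / t_half = ln(2) / 1600 = 4.332170e-04 /yr
t = -ln(A/A0) / lambda
t = -ln(0.452) / 4.332170e-04
t = 1833.0 yr

1833.0
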